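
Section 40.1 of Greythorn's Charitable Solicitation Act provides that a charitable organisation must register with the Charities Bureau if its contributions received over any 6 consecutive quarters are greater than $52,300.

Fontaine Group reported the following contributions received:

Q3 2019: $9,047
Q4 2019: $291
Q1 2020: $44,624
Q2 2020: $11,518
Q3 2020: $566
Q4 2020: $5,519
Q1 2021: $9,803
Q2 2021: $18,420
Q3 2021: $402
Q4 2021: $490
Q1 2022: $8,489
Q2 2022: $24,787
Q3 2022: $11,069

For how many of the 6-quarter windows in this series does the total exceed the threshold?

Q3 2019–Q4 2020: $9,047 + $291 + $44,624 + $11,518 + $566 + $5,519 = $71,565 (over)
Q4 2019–Q1 2021: $291 + $44,624 + $11,518 + $566 + $5,519 + $9,803 = $72,321 (over)
Q1 2020–Q2 2021: $44,624 + $11,518 + $566 + $5,519 + $9,803 + $18,420 = $90,450 (over)
Q2 2020–Q3 2021: $11,518 + $566 + $5,519 + $9,803 + $18,420 + $402 = $46,228 (under)
Q3 2020–Q4 2021: $566 + $5,519 + $9,803 + $18,420 + $402 + $490 = $35,200 (under)
Q4 2020–Q1 2022: $5,519 + $9,803 + $18,420 + $402 + $490 + $8,489 = $43,123 (under)
Q1 2021–Q2 2022: $9,803 + $18,420 + $402 + $490 + $8,489 + $24,787 = $62,391 (over)
Q2 2021–Q3 2022: $18,420 + $402 + $490 + $8,489 + $24,787 + $11,069 = $63,657 (over)
5 windows exceed the threshold.

5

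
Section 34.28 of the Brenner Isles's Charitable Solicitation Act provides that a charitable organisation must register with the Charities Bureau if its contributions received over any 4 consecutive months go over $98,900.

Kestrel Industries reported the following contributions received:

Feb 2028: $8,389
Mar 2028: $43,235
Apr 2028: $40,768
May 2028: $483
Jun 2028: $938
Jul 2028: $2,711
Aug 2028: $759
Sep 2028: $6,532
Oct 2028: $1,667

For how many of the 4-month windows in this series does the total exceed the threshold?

Feb 2028–May 2028: $8,389 + $43,235 + $40,768 + $483 = $92,875 (under)
Mar 2028–Jun 2028: $43,235 + $40,768 + $483 + $938 = $85,424 (under)
Apr 2028–Jul 2028: $40,768 + $483 + $938 + $2,711 = $44,900 (under)
May 2028–Aug 2028: $483 + $938 + $2,711 + $759 = $4,891 (under)
Jun 2028–Sep 2028: $938 + $2,711 + $759 + $6,532 = $10,940 (under)
Jul 2028–Oct 2028: $2,711 + $759 + $6,532 + $1,667 = $11,669 (under)
0 windows exceed the threshold.

0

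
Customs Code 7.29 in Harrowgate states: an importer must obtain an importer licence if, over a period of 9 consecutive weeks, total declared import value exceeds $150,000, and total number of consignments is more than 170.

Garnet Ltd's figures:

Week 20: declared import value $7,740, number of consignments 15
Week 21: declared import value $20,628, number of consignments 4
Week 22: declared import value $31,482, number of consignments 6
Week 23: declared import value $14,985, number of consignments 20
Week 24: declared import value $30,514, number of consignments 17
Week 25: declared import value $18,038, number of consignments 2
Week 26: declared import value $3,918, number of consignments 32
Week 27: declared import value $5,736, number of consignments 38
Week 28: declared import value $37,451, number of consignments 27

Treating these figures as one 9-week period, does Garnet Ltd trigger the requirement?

Total declared import value: $7,740 + $20,628 + $31,482 + $14,985 + $30,514 + $18,038 + $3,918 + $5,736 + $37,451 = $170,492 (> $150,000).
Total number of consignments: 15 + 4 + 6 + 20 + 17 + 2 + 32 + 38 + 27 = 161 (≤ 170).
The test is 'and': the rule requires both, and at least one is not exceeded.

No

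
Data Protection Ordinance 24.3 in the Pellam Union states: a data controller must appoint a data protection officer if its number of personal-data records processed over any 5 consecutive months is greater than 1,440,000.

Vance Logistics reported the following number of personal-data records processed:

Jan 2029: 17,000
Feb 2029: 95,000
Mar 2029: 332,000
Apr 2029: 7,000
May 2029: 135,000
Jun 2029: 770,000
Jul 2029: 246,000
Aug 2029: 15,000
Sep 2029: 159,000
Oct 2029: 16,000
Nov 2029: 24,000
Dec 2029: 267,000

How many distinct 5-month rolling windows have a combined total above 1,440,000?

Jan 2029–May 2029: 17,000 + 95,000 + 332,000 + 7,000 + 135,000 = 586,000 (under)
Feb 2029–Jun 2029: 95,000 + 332,000 + 7,000 + 135,000 + 770,000 = 1,339,000 (under)
Mar 2029–Jul 2029: 332,000 + 7,000 + 135,000 + 770,000 + 246,000 = 1,490,000 (over)
Apr 2029–Aug 2029: 7,000 + 135,000 + 770,000 + 246,000 + 15,000 = 1,173,000 (under)
May 2029–Sep 2029: 135,000 + 770,000 + 246,000 + 15,000 + 159,000 = 1,325,000 (under)
Jun 2029–Oct 2029: 770,000 + 246,000 + 15,000 + 159,000 + 16,000 = 1,206,000 (under)
Jul 2029–Nov 2029: 246,000 + 15,000 + 159,000 + 16,000 + 24,000 = 460,000 (under)
Aug 2029–Dec 2029: 15,000 + 159,000 + 16,000 + 24,000 + 267,000 = 481,000 (under)
1 window exceeds the threshold.

1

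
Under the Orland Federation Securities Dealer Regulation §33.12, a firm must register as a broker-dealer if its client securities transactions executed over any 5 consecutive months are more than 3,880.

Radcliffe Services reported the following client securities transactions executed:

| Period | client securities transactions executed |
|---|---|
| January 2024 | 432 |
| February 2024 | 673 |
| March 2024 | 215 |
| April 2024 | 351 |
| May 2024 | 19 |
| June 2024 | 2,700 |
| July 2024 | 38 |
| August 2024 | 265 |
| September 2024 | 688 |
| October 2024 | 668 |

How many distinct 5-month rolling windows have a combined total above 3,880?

2

January 2024–May 2024: 432 + 673 + 215 + 351 + 19 = 1,690 (under)
February 2024–June 2024: 673 + 215 + 351 + 19 + 2,700 = 3,958 (over)
March 2024–July 2024: 215 + 351 + 19 + 2,700 + 38 = 3,323 (under)
April 2024–August 2024: 351 + 19 + 2,700 + 38 + 265 = 3,373 (under)
May 2024–September 2024: 19 + 2,700 + 38 + 265 + 688 = 3,710 (under)
June 2024–October 2024: 2,700 + 38 + 265 + 688 + 668 = 4,359 (over)
2 windows exceed the threshold.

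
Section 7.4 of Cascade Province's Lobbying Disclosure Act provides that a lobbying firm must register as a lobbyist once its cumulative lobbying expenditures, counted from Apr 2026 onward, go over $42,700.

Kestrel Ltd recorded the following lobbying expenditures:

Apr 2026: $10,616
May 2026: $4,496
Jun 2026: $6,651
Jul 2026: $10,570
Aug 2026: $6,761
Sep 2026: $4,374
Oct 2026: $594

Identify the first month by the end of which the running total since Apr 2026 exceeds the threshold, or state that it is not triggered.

Through Apr 2026: $10,616
Through May 2026: $15,112
Through Jun 2026: $21,763
Through Jul 2026: $32,333
Through Aug 2026: $39,094
Through Sep 2026: $43,468 ← exceeds threshold

Sep 2026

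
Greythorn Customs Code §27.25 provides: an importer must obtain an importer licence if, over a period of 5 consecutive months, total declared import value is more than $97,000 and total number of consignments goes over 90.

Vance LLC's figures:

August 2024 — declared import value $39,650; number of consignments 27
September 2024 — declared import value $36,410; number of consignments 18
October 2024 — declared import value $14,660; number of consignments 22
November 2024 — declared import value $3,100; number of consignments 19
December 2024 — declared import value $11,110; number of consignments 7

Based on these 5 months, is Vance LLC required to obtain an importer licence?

Yes

Total declared import value: $39,650 + $36,410 + $14,660 + $3,100 + $11,110 = $104,930 (> $97,000).
Total number of consignments: 27 + 18 + 22 + 19 + 7 = 93 (> 90).
The test is 'and': both thresholds are exceeded.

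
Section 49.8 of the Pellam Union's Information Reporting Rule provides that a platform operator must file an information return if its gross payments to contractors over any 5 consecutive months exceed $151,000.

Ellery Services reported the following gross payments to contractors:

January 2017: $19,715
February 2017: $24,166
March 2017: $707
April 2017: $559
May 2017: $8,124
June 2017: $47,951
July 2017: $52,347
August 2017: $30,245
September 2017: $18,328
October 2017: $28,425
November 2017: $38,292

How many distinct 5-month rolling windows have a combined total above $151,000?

January 2017–May 2017: $19,715 + $24,166 + $707 + $559 + $8,124 = $53,271 (under)
February 2017–June 2017: $24,166 + $707 + $559 + $8,124 + $47,951 = $81,507 (under)
March 2017–July 2017: $707 + $559 + $8,124 + $47,951 + $52,347 = $109,688 (under)
April 2017–August 2017: $559 + $8,124 + $47,951 + $52,347 + $30,245 = $139,226 (under)
May 2017–September 2017: $8,124 + $47,951 + $52,347 + $30,245 + $18,328 = $156,995 (over)
June 2017–October 2017: $47,951 + $52,347 + $30,245 + $18,328 + $28,425 = $177,296 (over)
July 2017–November 2017: $52,347 + $30,245 + $18,328 + $28,425 + $38,292 = $167,637 (over)
3 windows exceed the threshold.

3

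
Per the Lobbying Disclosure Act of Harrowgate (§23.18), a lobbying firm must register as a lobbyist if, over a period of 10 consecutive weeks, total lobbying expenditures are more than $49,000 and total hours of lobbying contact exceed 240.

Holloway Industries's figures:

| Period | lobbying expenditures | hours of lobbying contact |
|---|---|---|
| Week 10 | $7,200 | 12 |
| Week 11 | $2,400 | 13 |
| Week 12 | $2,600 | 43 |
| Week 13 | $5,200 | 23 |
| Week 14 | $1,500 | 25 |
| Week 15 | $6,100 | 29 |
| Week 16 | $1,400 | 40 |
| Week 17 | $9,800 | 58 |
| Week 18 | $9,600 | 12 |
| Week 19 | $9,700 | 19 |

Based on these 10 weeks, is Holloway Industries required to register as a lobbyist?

Total lobbying expenditures: $7,200 + $2,400 + $2,600 + $5,200 + $1,500 + $6,100 + $1,400 + $9,800 + $9,600 + $9,700 = $55,500 (> $49,000).
Total hours of lobbying contact: 12 + 13 + 43 + 23 + 25 + 29 + 40 + 58 + 12 + 19 = 274 (> 240).
The test is 'and': both thresholds are exceeded.

Yes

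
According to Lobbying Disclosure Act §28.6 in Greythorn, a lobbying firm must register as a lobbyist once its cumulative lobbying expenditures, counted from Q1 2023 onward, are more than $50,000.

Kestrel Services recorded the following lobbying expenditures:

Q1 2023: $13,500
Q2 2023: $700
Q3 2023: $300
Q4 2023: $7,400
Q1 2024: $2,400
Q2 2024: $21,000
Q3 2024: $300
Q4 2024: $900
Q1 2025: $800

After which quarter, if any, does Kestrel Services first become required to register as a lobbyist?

Not triggered

Through Q1 2023: $13,500
Through Q2 2023: $14,200
Through Q3 2023: $14,500
Through Q4 2023: $21,900
Through Q1 2024: $24,300
Through Q2 2024: $45,300
Through Q3 2024: $45,600
Through Q4 2024: $46,500
Through Q1 2025: $47,300
Final cumulative total $47,300 ≤ $50,000; the threshold is never exceeded.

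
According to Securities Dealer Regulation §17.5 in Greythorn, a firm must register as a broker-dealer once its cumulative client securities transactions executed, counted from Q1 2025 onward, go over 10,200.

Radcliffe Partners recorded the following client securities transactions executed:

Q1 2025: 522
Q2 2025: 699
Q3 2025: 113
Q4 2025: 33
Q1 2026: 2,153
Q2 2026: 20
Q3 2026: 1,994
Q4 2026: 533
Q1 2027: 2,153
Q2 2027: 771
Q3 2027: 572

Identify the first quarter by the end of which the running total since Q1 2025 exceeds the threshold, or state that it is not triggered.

Through Q1 2025: 522
Through Q2 2025: 1,221
Through Q3 2025: 1,334
Through Q4 2025: 1,367
Through Q1 2026: 3,520
Through Q2 2026: 3,540
Through Q3 2026: 5,534
Through Q4 2026: 6,067
Through Q1 2027: 8,220
Through Q2 2027: 8,991
Through Q3 2027: 9,563
Final cumulative total 9,563 ≤ 10,200; the threshold is never exceeded.

Not triggered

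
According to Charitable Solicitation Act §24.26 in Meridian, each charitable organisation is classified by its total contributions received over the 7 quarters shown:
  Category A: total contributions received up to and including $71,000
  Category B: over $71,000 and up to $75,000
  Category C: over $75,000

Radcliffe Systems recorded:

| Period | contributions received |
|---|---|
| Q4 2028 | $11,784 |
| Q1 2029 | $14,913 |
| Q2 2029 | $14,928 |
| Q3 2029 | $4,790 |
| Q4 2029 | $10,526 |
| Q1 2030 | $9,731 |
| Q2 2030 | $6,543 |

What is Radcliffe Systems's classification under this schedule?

Category B

Total contributions received: $11,784 + $14,913 + $14,928 + $4,790 + $10,526 + $9,731 + $6,543 = $73,215.
$71,000 < $73,215 ≤ $75,000, so Category B applies.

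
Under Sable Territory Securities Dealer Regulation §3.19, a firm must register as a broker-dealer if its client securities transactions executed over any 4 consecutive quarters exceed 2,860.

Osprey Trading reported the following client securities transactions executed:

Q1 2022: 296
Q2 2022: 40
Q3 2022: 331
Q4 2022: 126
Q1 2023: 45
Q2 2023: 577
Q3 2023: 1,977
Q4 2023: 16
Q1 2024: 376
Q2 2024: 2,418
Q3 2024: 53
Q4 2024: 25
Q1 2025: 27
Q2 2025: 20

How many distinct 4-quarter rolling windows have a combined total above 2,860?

4

Q1 2022–Q4 2022: 296 + 40 + 331 + 126 = 793 (under)
Q2 2022–Q1 2023: 40 + 331 + 126 + 45 = 542 (under)
Q3 2022–Q2 2023: 331 + 126 + 45 + 577 = 1,079 (under)
Q4 2022–Q3 2023: 126 + 45 + 577 + 1,977 = 2,725 (under)
Q1 2023–Q4 2023: 45 + 577 + 1,977 + 16 = 2,615 (under)
Q2 2023–Q1 2024: 577 + 1,977 + 16 + 376 = 2,946 (over)
Q3 2023–Q2 2024: 1,977 + 16 + 376 + 2,418 = 4,787 (over)
Q4 2023–Q3 2024: 16 + 376 + 2,418 + 53 = 2,863 (over)
Q1 2024–Q4 2024: 376 + 2,418 + 53 + 25 = 2,872 (over)
Q2 2024–Q1 2025: 2,418 + 53 + 25 + 27 = 2,523 (under)
Q3 2024–Q2 2025: 53 + 25 + 27 + 20 = 125 (under)
4 windows exceed the threshold.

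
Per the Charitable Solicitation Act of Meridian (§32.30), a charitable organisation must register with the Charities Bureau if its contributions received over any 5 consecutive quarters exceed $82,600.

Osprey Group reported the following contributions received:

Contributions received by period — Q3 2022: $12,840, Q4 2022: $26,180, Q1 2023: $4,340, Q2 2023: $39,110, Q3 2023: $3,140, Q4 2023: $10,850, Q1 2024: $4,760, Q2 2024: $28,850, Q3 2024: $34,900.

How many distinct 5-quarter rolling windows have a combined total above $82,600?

Q3 2022–Q3 2023: $12,840 + $26,180 + $4,340 + $39,110 + $3,140 = $85,610 (over)
Q4 2022–Q4 2023: $26,180 + $4,340 + $39,110 + $3,140 + $10,850 = $83,620 (over)
Q1 2023–Q1 2024: $4,340 + $39,110 + $3,140 + $10,850 + $4,760 = $62,200 (under)
Q2 2023–Q2 2024: $39,110 + $3,140 + $10,850 + $4,760 + $28,850 = $86,710 (over)
Q3 2023–Q3 2024: $3,140 + $10,850 + $4,760 + $28,850 + $34,900 = $82,500 (under)
3 windows exceed the threshold.

3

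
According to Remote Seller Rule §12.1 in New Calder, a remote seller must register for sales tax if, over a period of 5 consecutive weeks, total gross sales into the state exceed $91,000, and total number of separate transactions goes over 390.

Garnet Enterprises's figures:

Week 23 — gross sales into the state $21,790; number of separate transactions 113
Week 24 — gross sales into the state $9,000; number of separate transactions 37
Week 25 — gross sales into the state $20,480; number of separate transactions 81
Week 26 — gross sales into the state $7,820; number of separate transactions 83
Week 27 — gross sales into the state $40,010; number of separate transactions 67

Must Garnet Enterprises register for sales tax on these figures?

No

Total gross sales into the state: $21,790 + $9,000 + $20,480 + $7,820 + $40,010 = $99,100 (> $91,000).
Total number of separate transactions: 113 + 37 + 81 + 83 + 67 = 381 (≤ 390).
The test is 'and': the rule requires both, and at least one is not exceeded.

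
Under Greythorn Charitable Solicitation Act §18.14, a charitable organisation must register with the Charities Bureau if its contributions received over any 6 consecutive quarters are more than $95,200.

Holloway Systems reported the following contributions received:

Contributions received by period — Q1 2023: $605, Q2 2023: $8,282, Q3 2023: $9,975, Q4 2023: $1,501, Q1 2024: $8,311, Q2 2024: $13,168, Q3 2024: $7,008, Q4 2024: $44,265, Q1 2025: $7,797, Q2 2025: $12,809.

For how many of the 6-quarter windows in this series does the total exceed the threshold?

Q1 2023–Q2 2024: $605 + $8,282 + $9,975 + $1,501 + $8,311 + $13,168 = $41,842 (under)
Q2 2023–Q3 2024: $8,282 + $9,975 + $1,501 + $8,311 + $13,168 + $7,008 = $48,245 (under)
Q3 2023–Q4 2024: $9,975 + $1,501 + $8,311 + $13,168 + $7,008 + $44,265 = $84,228 (under)
Q4 2023–Q1 2025: $1,501 + $8,311 + $13,168 + $7,008 + $44,265 + $7,797 = $82,050 (under)
Q1 2024–Q2 2025: $8,311 + $13,168 + $7,008 + $44,265 + $7,797 + $12,809 = $93,358 (under)
0 windows exceed the threshold.

0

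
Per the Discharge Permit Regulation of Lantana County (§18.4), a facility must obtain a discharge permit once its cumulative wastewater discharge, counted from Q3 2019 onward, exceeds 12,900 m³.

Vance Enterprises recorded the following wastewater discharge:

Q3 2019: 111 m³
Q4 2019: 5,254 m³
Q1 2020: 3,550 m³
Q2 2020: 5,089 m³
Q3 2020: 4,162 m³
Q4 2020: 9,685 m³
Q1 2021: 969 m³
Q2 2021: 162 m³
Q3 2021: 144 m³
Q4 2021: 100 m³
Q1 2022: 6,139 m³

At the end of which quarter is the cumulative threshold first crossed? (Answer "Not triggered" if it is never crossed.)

Through Q3 2019: 111 m³
Through Q4 2019: 5,365 m³
Through Q1 2020: 8,915 m³
Through Q2 2020: 14,004 m³ ← exceeds threshold

Q2 2020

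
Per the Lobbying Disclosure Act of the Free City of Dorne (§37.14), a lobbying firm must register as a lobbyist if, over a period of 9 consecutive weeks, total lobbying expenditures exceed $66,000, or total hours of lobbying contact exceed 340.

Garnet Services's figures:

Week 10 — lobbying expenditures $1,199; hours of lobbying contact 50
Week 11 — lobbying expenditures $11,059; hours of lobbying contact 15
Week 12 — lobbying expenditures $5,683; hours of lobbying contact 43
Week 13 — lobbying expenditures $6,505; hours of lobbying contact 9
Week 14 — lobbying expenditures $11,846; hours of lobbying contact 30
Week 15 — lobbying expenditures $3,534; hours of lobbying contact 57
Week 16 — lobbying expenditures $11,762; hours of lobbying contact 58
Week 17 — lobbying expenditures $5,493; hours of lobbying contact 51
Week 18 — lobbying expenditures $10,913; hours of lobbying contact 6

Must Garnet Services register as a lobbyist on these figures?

Total lobbying expenditures: $1,199 + $11,059 + $5,683 + $6,505 + $11,846 + $3,534 + $11,762 + $5,493 + $10,913 = $67,994 (> $66,000).
Total hours of lobbying contact: 50 + 15 + 43 + 9 + 30 + 57 + 58 + 51 + 6 = 319 (≤ 340).
The test is 'or': at least one threshold is exceeded.

Yes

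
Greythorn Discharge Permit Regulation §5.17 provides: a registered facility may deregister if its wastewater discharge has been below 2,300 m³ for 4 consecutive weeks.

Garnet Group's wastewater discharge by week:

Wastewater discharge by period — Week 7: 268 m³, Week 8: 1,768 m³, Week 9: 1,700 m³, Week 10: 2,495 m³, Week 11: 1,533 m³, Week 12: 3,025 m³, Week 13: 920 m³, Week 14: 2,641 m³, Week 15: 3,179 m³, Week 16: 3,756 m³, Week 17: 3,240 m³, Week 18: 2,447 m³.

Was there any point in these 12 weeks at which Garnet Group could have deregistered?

Weeks below 2,300 m³: Week 7, Week 8, Week 9, Week 11, Week 13.
Longest run of consecutive weeks below the threshold: 3.
3 < 4, so Garnet Group never became eligible.

No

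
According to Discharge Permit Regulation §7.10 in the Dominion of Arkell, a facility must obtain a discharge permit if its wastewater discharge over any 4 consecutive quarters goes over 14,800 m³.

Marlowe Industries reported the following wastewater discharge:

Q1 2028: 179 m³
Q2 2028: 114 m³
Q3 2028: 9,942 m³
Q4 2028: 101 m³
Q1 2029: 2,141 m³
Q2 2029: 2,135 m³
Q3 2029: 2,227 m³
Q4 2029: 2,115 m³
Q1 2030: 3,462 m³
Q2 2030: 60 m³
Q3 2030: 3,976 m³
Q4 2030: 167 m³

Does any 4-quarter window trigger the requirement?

Q1 2028–Q4 2028: 179 m³ + 114 m³ + 9,942 m³ + 101 m³ = 10,336 m³ (under)
Q2 2028–Q1 2029: 114 m³ + 9,942 m³ + 101 m³ + 2,141 m³ = 12,298 m³ (under)
Q3 2028–Q2 2029: 9,942 m³ + 101 m³ + 2,141 m³ + 2,135 m³ = 14,319 m³ (under)
Q4 2028–Q3 2029: 101 m³ + 2,141 m³ + 2,135 m³ + 2,227 m³ = 6,604 m³ (under)
Q1 2029–Q4 2029: 2,141 m³ + 2,135 m³ + 2,227 m³ + 2,115 m³ = 8,618 m³ (under)
Q2 2029–Q1 2030: 2,135 m³ + 2,227 m³ + 2,115 m³ + 3,462 m³ = 9,939 m³ (under)
Q3 2029–Q2 2030: 2,227 m³ + 2,115 m³ + 3,462 m³ + 60 m³ = 7,864 m³ (under)
Q4 2029–Q3 2030: 2,115 m³ + 3,462 m³ + 60 m³ + 3,976 m³ = 9,613 m³ (under)
Q1 2030–Q4 2030: 3,462 m³ + 60 m³ + 3,976 m³ + 167 m³ = 7,665 m³ (under)
No window exceeds 14,800 m³.

No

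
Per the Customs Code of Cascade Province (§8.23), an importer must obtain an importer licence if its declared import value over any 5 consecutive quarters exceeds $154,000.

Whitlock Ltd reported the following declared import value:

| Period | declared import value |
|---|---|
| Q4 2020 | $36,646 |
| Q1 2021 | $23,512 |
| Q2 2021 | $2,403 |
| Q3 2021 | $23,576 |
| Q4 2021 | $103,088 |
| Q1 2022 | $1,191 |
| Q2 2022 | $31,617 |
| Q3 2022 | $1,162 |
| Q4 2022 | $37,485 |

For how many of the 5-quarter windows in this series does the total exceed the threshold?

4

Q4 2020–Q4 2021: $36,646 + $23,512 + $2,403 + $23,576 + $103,088 = $189,225 (over)
Q1 2021–Q1 2022: $23,512 + $2,403 + $23,576 + $103,088 + $1,191 = $153,770 (under)
Q2 2021–Q2 2022: $2,403 + $23,576 + $103,088 + $1,191 + $31,617 = $161,875 (over)
Q3 2021–Q3 2022: $23,576 + $103,088 + $1,191 + $31,617 + $1,162 = $160,634 (over)
Q4 2021–Q4 2022: $103,088 + $1,191 + $31,617 + $1,162 + $37,485 = $174,543 (over)
4 windows exceed the threshold.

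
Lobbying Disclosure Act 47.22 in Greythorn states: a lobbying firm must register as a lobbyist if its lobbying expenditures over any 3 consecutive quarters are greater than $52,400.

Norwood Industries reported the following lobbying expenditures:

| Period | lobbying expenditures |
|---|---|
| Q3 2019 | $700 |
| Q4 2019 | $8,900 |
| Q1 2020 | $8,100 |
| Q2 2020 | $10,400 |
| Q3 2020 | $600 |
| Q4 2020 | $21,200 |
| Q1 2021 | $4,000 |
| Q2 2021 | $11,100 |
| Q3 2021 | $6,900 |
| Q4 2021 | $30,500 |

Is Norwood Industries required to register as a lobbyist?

Q3 2019–Q1 2020: $700 + $8,900 + $8,100 = $17,700 (under)
Q4 2019–Q2 2020: $8,900 + $8,100 + $10,400 = $27,400 (under)
Q1 2020–Q3 2020: $8,100 + $10,400 + $600 = $19,100 (under)
Q2 2020–Q4 2020: $10,400 + $600 + $21,200 = $32,200 (under)
Q3 2020–Q1 2021: $600 + $21,200 + $4,000 = $25,800 (under)
Q4 2020–Q2 2021: $21,200 + $4,000 + $11,100 = $36,300 (under)
Q1 2021–Q3 2021: $4,000 + $11,100 + $6,900 = $22,000 (under)
Q2 2021–Q4 2021: $11,100 + $6,900 + $30,500 = $48,500 (under)
No window exceeds $52,400.

No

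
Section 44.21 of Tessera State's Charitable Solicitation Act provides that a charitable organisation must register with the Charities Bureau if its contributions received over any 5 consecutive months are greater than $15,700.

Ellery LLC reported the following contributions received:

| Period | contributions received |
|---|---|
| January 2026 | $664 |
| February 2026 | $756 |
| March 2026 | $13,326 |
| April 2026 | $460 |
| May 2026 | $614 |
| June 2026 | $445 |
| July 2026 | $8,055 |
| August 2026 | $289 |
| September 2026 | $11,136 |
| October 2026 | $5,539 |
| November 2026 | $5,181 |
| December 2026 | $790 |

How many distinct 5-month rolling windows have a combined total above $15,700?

6

January 2026–May 2026: $664 + $756 + $13,326 + $460 + $614 = $15,820 (over)
February 2026–June 2026: $756 + $13,326 + $460 + $614 + $445 = $15,601 (under)
March 2026–July 2026: $13,326 + $460 + $614 + $445 + $8,055 = $22,900 (over)
April 2026–August 2026: $460 + $614 + $445 + $8,055 + $289 = $9,863 (under)
May 2026–September 2026: $614 + $445 + $8,055 + $289 + $11,136 = $20,539 (over)
June 2026–October 2026: $445 + $8,055 + $289 + $11,136 + $5,539 = $25,464 (over)
July 2026–November 2026: $8,055 + $289 + $11,136 + $5,539 + $5,181 = $30,200 (over)
August 2026–December 2026: $289 + $11,136 + $5,539 + $5,181 + $790 = $22,935 (over)
6 windows exceed the threshold.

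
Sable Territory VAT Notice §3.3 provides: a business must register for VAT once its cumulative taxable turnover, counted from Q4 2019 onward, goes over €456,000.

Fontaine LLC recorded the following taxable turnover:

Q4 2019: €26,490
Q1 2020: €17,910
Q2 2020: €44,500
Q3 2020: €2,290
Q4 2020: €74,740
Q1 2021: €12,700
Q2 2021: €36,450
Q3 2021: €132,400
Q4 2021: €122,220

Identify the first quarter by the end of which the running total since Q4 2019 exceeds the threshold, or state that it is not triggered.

Q4 2021

Through Q4 2019: €26,490
Through Q1 2020: €44,400
Through Q2 2020: €88,900
Through Q3 2020: €91,190
Through Q4 2020: €165,930
Through Q1 2021: €178,630
Through Q2 2021: €215,080
Through Q3 2021: €347,480
Through Q4 2021: €469,700 ← exceeds threshold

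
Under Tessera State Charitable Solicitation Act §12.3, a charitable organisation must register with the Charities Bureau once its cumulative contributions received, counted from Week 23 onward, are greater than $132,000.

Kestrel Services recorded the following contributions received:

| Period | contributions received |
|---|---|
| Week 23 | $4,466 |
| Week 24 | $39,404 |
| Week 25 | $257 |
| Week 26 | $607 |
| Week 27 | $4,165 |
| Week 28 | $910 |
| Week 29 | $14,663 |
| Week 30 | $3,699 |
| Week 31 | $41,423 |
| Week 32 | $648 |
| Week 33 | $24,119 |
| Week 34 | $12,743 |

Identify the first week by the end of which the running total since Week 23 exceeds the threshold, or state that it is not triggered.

Week 33

Through Week 23: $4,466
Through Week 24: $43,870
Through Week 25: $44,127
Through Week 26: $44,734
Through Week 27: $48,899
Through Week 28: $49,809
Through Week 29: $64,472
Through Week 30: $68,171
Through Week 31: $109,594
Through Week 32: $110,242
Through Week 33: $134,361 ← exceeds threshold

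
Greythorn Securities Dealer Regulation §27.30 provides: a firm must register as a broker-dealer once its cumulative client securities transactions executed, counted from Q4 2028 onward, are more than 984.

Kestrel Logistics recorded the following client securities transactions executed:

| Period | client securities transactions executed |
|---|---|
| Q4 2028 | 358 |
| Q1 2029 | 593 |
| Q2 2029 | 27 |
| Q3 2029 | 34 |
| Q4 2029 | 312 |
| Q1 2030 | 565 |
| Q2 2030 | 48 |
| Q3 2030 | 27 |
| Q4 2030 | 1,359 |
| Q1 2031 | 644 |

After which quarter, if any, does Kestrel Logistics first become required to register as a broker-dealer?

Q3 2029

Through Q4 2028: 358
Through Q1 2029: 951
Through Q2 2029: 978
Through Q3 2029: 1,012 ← exceeds threshold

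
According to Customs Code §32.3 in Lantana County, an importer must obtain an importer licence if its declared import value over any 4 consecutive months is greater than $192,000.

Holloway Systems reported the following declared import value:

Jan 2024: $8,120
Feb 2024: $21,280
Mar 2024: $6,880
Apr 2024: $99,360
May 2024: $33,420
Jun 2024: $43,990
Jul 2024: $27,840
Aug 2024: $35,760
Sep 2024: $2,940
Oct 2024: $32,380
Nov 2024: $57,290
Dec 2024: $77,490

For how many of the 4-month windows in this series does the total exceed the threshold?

1

Jan 2024–Apr 2024: $8,120 + $21,280 + $6,880 + $99,360 = $135,640 (under)
Feb 2024–May 2024: $21,280 + $6,880 + $99,360 + $33,420 = $160,940 (under)
Mar 2024–Jun 2024: $6,880 + $99,360 + $33,420 + $43,990 = $183,650 (under)
Apr 2024–Jul 2024: $99,360 + $33,420 + $43,990 + $27,840 = $204,610 (over)
May 2024–Aug 2024: $33,420 + $43,990 + $27,840 + $35,760 = $141,010 (under)
Jun 2024–Sep 2024: $43,990 + $27,840 + $35,760 + $2,940 = $110,530 (under)
Jul 2024–Oct 2024: $27,840 + $35,760 + $2,940 + $32,380 = $98,920 (under)
Aug 2024–Nov 2024: $35,760 + $2,940 + $32,380 + $57,290 = $128,370 (under)
Sep 2024–Dec 2024: $2,940 + $32,380 + $57,290 + $77,490 = $170,100 (under)
1 window exceeds the threshold.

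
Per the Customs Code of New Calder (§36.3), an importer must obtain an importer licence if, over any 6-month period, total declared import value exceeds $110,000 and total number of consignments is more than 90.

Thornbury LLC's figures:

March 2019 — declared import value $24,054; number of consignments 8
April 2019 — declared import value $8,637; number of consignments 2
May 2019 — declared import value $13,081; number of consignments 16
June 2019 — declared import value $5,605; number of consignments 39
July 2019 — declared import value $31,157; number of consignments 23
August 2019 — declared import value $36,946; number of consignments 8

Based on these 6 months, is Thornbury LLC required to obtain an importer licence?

Total declared import value: $24,054 + $8,637 + $13,081 + $5,605 + $31,157 + $36,946 = $119,480 (> $110,000).
Total number of consignments: 8 + 2 + 16 + 39 + 23 + 8 = 96 (> 90).
The test is 'and': both thresholds are exceeded.

Yes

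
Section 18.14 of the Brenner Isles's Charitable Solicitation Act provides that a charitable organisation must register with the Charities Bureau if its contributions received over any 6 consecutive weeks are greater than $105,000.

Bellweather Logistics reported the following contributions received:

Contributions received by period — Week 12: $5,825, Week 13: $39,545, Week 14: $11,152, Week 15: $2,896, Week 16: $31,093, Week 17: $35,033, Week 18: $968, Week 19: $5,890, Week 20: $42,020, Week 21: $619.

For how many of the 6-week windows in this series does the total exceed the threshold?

4

Week 12–Week 17: $5,825 + $39,545 + $11,152 + $2,896 + $31,093 + $35,033 = $125,544 (over)
Week 13–Week 18: $39,545 + $11,152 + $2,896 + $31,093 + $35,033 + $968 = $120,687 (over)
Week 14–Week 19: $11,152 + $2,896 + $31,093 + $35,033 + $968 + $5,890 = $87,032 (under)
Week 15–Week 20: $2,896 + $31,093 + $35,033 + $968 + $5,890 + $42,020 = $117,900 (over)
Week 16–Week 21: $31,093 + $35,033 + $968 + $5,890 + $42,020 + $619 = $115,623 (over)
4 windows exceed the threshold.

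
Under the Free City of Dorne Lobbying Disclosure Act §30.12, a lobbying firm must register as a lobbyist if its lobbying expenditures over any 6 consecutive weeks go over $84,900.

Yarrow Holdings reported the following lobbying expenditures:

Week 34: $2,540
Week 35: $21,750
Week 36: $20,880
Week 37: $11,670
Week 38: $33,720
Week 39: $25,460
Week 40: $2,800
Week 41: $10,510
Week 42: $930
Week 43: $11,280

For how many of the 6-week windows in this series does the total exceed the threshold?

4

Week 34–Week 39: $2,540 + $21,750 + $20,880 + $11,670 + $33,720 + $25,460 = $116,020 (over)
Week 35–Week 40: $21,750 + $20,880 + $11,670 + $33,720 + $25,460 + $2,800 = $116,280 (over)
Week 36–Week 41: $20,880 + $11,670 + $33,720 + $25,460 + $2,800 + $10,510 = $105,040 (over)
Week 37–Week 42: $11,670 + $33,720 + $25,460 + $2,800 + $10,510 + $930 = $85,090 (over)
Week 38–Week 43: $33,720 + $25,460 + $2,800 + $10,510 + $930 + $11,280 = $84,700 (under)
4 windows exceed the threshold.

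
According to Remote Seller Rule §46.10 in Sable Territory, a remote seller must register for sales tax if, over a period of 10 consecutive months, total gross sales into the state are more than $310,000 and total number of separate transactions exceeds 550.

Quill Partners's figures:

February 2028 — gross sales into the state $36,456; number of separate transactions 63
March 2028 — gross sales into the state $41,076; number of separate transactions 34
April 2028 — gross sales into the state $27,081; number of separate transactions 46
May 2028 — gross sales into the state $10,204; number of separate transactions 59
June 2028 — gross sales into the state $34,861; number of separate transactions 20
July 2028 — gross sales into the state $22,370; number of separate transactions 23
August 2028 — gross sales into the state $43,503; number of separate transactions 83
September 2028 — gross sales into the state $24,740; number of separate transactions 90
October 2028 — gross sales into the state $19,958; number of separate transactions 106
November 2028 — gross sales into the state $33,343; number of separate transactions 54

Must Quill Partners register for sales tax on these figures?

No

Total gross sales into the state: $36,456 + $41,076 + $27,081 + $10,204 + $34,861 + $22,370 + $43,503 + $24,740 + $19,958 + $33,343 = $293,592 (≤ $310,000).
Total number of separate transactions: 63 + 34 + 46 + 59 + 20 + 23 + 83 + 90 + 106 + 54 = 578 (> 550).
The test is 'and': the rule requires both, and at least one is not exceeded.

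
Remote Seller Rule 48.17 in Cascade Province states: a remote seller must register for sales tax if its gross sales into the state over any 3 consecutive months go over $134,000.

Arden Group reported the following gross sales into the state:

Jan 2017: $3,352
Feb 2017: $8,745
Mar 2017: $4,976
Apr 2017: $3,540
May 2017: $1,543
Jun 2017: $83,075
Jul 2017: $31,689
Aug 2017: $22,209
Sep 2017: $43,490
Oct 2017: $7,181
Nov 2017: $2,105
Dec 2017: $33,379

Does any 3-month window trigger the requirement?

Yes

Jan 2017–Mar 2017: $3,352 + $8,745 + $4,976 = $17,073 (under)
Feb 2017–Apr 2017: $8,745 + $4,976 + $3,540 = $17,261 (under)
Mar 2017–May 2017: $4,976 + $3,540 + $1,543 = $10,059 (under)
Apr 2017–Jun 2017: $3,540 + $1,543 + $83,075 = $88,158 (under)
May 2017–Jul 2017: $1,543 + $83,075 + $31,689 = $116,307 (under)
Jun 2017–Aug 2017: $83,075 + $31,689 + $22,209 = $136,973 (over)
Jul 2017–Sep 2017: $31,689 + $22,209 + $43,490 = $97,388 (under)
Aug 2017–Oct 2017: $22,209 + $43,490 + $7,181 = $72,880 (under)
Sep 2017–Nov 2017: $43,490 + $7,181 + $2,105 = $52,776 (under)
Oct 2017–Dec 2017: $7,181 + $2,105 + $33,379 = $42,665 (under)
At least one window exceeds $134,000.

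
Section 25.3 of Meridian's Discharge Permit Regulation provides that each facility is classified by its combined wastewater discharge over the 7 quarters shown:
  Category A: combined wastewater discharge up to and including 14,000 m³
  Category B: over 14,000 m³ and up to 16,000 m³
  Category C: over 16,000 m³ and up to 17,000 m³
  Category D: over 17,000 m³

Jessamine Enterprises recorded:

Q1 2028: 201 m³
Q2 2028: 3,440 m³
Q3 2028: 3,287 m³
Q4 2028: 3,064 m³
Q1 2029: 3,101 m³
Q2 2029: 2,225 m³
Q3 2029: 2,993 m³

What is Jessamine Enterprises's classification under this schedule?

Combined wastewater discharge: 201 m³ + 3,440 m³ + 3,287 m³ + 3,064 m³ + 3,101 m³ + 2,225 m³ + 2,993 m³ = 18,311 m³.
18,311 m³ > 17,000 m³, so Category D applies.

Category D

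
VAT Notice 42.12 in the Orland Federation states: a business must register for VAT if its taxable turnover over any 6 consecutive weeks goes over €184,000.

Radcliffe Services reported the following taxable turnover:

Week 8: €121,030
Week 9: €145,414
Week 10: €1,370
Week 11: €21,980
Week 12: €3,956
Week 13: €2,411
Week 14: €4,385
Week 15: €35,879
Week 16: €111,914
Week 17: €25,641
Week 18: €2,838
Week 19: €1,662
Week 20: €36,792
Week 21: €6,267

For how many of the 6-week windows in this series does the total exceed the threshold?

Week 8–Week 13: €121,030 + €145,414 + €1,370 + €21,980 + €3,956 + €2,411 = €296,161 (over)
Week 9–Week 14: €145,414 + €1,370 + €21,980 + €3,956 + €2,411 + €4,385 = €179,516 (under)
Week 10–Week 15: €1,370 + €21,980 + €3,956 + €2,411 + €4,385 + €35,879 = €69,981 (under)
Week 11–Week 16: €21,980 + €3,956 + €2,411 + €4,385 + €35,879 + €111,914 = €180,525 (under)
Week 12–Week 17: €3,956 + €2,411 + €4,385 + €35,879 + €111,914 + €25,641 = €184,186 (over)
Week 13–Week 18: €2,411 + €4,385 + €35,879 + €111,914 + €25,641 + €2,838 = €183,068 (under)
Week 14–Week 19: €4,385 + €35,879 + €111,914 + €25,641 + €2,838 + €1,662 = €182,319 (under)
Week 15–Week 20: €35,879 + €111,914 + €25,641 + €2,838 + €1,662 + €36,792 = €214,726 (over)
Week 16–Week 21: €111,914 + €25,641 + €2,838 + €1,662 + €36,792 + €6,267 = €185,114 (over)
4 windows exceed the threshold.

4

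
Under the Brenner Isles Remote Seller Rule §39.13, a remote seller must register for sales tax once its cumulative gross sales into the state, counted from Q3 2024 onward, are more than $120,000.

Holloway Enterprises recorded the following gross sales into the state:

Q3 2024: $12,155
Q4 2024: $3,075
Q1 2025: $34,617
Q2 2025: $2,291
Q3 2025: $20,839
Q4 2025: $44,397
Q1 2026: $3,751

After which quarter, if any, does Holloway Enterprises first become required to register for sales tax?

Q1 2026

Through Q3 2024: $12,155
Through Q4 2024: $15,230
Through Q1 2025: $49,847
Through Q2 2025: $52,138
Through Q3 2025: $72,977
Through Q4 2025: $117,374
Through Q1 2026: $121,125 ← exceeds threshold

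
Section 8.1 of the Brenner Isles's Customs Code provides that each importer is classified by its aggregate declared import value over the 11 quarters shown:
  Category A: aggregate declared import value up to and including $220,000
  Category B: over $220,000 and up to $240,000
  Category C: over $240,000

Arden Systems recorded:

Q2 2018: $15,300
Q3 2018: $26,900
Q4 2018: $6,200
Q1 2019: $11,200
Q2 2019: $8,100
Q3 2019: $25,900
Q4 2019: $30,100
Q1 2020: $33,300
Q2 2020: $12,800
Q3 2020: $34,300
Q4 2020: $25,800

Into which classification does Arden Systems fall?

Aggregate declared import value: $15,300 + $26,900 + $6,200 + $11,200 + $8,100 + $25,900 + $30,100 + $33,300 + $12,800 + $34,300 + $25,800 = $229,900.
$220,000 < $229,900 ≤ $240,000, so Category B applies.

Category B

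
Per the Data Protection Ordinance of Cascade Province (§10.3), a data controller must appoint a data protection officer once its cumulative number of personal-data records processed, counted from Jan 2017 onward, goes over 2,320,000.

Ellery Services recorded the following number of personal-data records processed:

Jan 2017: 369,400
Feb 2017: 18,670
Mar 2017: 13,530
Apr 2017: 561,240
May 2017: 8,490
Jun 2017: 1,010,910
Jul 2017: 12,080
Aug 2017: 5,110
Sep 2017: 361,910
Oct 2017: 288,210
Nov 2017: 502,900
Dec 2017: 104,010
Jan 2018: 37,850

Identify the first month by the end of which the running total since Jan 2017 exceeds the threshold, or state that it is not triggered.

Through Jan 2017: 369,400
Through Feb 2017: 388,070
Through Mar 2017: 401,600
Through Apr 2017: 962,840
Through May 2017: 971,330
Through Jun 2017: 1,982,240
Through Jul 2017: 1,994,320
Through Aug 2017: 1,999,430
Through Sep 2017: 2,361,340 ← exceeds threshold

Sep 2017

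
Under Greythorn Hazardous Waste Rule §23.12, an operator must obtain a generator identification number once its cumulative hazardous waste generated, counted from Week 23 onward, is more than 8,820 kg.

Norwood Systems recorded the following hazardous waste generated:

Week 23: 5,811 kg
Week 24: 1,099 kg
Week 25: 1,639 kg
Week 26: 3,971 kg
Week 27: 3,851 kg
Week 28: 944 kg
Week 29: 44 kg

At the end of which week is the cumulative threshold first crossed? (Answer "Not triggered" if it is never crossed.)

Week 26

Through Week 23: 5,811 kg
Through Week 24: 6,910 kg
Through Week 25: 8,549 kg
Through Week 26: 12,520 kg ← exceeds threshold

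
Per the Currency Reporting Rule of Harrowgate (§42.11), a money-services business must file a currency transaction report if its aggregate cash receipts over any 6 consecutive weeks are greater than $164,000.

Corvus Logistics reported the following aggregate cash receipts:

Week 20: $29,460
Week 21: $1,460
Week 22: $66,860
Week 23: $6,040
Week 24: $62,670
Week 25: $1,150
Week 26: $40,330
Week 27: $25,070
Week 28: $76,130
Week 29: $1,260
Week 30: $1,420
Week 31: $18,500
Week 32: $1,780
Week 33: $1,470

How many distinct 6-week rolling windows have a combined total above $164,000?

5

Week 20–Week 25: $29,460 + $1,460 + $66,860 + $6,040 + $62,670 + $1,150 = $167,640 (over)
Week 21–Week 26: $1,460 + $66,860 + $6,040 + $62,670 + $1,150 + $40,330 = $178,510 (over)
Week 22–Week 27: $66,860 + $6,040 + $62,670 + $1,150 + $40,330 + $25,070 = $202,120 (over)
Week 23–Week 28: $6,040 + $62,670 + $1,150 + $40,330 + $25,070 + $76,130 = $211,390 (over)
Week 24–Week 29: $62,670 + $1,150 + $40,330 + $25,070 + $76,130 + $1,260 = $206,610 (over)
Week 25–Week 30: $1,150 + $40,330 + $25,070 + $76,130 + $1,260 + $1,420 = $145,360 (under)
Week 26–Week 31: $40,330 + $25,070 + $76,130 + $1,260 + $1,420 + $18,500 = $162,710 (under)
Week 27–Week 32: $25,070 + $76,130 + $1,260 + $1,420 + $18,500 + $1,780 = $124,160 (under)
Week 28–Week 33: $76,130 + $1,260 + $1,420 + $18,500 + $1,780 + $1,470 = $100,560 (under)
5 windows exceed the threshold.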